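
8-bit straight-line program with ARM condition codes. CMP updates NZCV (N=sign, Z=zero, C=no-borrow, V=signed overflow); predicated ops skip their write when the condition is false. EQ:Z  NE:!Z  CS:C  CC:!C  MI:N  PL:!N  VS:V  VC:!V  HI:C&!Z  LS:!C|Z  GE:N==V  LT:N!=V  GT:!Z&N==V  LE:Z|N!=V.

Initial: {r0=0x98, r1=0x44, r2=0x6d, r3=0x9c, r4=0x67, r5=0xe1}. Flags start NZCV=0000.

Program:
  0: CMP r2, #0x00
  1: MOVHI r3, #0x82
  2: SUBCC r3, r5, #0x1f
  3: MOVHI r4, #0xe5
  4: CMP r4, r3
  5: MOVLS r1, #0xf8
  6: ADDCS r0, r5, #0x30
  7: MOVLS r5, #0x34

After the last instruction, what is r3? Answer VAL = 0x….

VAL = 0x82

[0] flags=0010 → (cmp)
[1] flags=0010 HI?T → r3=0x82
[2] flags=0010 CC?F → skip
[3] flags=0010 HI?T → r4=0xe5
[4] flags=0010 → (cmp)
[5] flags=0010 LS?F → skip
[6] flags=0010 CS?T → r0=0x11
[7] flags=0010 LS?F → skip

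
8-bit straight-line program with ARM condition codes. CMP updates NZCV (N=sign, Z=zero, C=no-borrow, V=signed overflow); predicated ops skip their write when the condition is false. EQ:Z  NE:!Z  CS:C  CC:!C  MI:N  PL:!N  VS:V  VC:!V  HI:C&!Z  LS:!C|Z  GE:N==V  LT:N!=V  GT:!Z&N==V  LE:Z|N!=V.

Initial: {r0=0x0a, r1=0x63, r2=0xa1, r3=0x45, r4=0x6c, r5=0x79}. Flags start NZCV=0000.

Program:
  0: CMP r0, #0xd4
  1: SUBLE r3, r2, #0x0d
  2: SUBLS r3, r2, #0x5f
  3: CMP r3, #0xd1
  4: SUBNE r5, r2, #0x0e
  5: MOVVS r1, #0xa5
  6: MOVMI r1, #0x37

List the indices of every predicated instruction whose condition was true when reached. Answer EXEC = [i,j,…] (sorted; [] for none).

EXEC = [2,4]

0: ✓ CMP  NZCV=0000
1: · SUBLE
2: ✓ SUBLS  r3←0x42
3: ✓ CMP  NZCV=0000
4: ✓ SUBNE  r5←0x93
5: · MOVVS
6: · MOVMI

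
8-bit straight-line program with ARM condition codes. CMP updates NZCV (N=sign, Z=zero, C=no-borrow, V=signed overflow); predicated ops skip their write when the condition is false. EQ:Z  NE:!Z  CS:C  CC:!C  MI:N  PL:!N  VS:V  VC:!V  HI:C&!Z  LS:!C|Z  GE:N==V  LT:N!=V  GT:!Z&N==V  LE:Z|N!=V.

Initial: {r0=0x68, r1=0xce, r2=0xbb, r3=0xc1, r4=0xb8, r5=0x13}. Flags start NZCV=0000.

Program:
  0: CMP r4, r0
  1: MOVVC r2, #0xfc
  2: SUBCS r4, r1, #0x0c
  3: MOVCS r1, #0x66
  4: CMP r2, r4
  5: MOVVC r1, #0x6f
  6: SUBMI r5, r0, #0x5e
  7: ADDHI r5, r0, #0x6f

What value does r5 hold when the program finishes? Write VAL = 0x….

[0] flags=0011 → (cmp)
[1] flags=0011 VC?F → skip
[2] flags=0011 CS?T → r4=0xc2
[3] flags=0011 CS?T → r1=0x66
[4] flags=1000 → (cmp)
[5] flags=1000 VC?T → r1=0x6f
[6] flags=1000 MI?T → r5=0x0a
[7] flags=1000 HI?F → skip

VAL = 0x0a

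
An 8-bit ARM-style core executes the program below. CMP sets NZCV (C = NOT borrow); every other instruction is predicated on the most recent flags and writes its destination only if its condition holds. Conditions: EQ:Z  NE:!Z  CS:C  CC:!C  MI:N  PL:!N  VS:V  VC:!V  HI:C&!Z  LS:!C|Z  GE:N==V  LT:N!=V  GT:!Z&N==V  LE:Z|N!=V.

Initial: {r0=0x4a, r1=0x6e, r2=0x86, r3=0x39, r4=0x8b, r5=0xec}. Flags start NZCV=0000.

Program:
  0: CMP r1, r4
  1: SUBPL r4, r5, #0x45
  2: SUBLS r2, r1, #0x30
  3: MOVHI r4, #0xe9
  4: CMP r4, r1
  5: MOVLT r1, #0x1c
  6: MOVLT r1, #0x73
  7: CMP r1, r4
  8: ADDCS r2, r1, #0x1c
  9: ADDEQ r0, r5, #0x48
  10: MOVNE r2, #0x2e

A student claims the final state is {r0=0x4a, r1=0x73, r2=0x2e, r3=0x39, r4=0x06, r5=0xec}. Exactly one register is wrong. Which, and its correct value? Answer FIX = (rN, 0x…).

0: ✓ CMP  NZCV=1001
1: · SUBPL
2: ✓ SUBLS  r2←0x3e
3: · MOVHI
4: ✓ CMP  NZCV=0011
5: ✓ MOVLT  r1←0x1c
6: ✓ MOVLT  r1←0x73
7: ✓ CMP  NZCV=1001
8: · ADDCS
9: · ADDEQ
10: ✓ MOVNE  r2←0x2e

FIX = (r4, 0x8b)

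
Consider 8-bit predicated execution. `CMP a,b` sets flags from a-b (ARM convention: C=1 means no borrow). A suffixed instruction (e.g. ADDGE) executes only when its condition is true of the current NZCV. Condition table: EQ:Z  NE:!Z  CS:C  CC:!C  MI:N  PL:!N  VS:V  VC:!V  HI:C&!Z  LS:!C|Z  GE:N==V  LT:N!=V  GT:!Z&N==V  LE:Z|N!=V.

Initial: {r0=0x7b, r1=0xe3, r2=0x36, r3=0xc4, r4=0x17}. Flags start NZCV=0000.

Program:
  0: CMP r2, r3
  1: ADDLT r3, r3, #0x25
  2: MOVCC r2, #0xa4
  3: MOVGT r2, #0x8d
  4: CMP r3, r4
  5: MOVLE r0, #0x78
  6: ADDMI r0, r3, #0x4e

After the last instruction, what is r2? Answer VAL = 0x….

VAL = 0x8d

0: ✓ CMP  NZCV=0000
1: · ADDLT
2: ✓ MOVCC  r2←0xa4
3: ✓ MOVGT  r2←0x8d
4: ✓ CMP  NZCV=1010
5: ✓ MOVLE  r0←0x78
6: ✓ ADDMI  r0←0x12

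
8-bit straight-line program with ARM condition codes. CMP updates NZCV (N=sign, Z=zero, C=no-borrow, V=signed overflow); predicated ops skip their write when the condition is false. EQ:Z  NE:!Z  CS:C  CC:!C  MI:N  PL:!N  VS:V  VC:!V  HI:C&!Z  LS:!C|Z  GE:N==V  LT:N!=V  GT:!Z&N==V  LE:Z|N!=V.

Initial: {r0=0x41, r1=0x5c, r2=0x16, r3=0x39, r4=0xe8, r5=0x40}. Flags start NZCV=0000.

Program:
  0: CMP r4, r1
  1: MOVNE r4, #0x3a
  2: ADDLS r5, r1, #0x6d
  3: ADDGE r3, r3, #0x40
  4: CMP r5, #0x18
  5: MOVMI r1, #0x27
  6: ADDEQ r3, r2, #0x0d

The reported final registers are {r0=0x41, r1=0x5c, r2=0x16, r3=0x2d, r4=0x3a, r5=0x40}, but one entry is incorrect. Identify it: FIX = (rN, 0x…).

[0] flags=1010 → (cmp)
[1] flags=1010 NE?T → r4=0x3a
[2] flags=1010 LS?F → skip
[3] flags=1010 GE?F → skip
[4] flags=0010 → (cmp)
[5] flags=0010 MI?F → skip
[6] flags=0010 EQ?F → skip

FIX = (r3, 0x39)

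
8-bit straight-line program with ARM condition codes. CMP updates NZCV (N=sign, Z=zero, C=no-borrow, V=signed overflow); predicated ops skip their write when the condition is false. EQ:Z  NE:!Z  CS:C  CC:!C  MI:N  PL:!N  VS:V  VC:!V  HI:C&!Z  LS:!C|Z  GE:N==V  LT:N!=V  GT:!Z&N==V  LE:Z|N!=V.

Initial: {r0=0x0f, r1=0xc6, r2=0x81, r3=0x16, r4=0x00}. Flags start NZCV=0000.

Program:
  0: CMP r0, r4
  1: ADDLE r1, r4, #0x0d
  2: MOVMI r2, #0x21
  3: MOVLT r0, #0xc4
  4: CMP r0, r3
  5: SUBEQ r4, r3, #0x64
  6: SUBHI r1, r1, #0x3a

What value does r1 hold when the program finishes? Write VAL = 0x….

0: ✓ CMP  NZCV=0010
1: · ADDLE
2: · MOVMI
3: · MOVLT
4: ✓ CMP  NZCV=1000
5: · SUBEQ
6: · SUBHI

VAL = 0xc6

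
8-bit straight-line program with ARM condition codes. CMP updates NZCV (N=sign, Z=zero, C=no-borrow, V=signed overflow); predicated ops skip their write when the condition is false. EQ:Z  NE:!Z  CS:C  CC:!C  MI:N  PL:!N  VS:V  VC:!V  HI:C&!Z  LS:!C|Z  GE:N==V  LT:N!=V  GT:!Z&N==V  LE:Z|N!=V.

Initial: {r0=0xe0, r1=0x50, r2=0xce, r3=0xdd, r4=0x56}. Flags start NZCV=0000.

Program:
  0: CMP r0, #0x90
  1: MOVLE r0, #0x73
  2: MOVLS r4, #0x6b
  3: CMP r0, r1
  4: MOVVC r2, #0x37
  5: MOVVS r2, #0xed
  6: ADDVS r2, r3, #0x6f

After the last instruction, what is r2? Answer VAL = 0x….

0: ✓ CMP  NZCV=0010
1: · MOVLE
2: · MOVLS
3: ✓ CMP  NZCV=1010
4: ✓ MOVVC  r2←0x37
5: · MOVVS
6: · ADDVS

VAL = 0x37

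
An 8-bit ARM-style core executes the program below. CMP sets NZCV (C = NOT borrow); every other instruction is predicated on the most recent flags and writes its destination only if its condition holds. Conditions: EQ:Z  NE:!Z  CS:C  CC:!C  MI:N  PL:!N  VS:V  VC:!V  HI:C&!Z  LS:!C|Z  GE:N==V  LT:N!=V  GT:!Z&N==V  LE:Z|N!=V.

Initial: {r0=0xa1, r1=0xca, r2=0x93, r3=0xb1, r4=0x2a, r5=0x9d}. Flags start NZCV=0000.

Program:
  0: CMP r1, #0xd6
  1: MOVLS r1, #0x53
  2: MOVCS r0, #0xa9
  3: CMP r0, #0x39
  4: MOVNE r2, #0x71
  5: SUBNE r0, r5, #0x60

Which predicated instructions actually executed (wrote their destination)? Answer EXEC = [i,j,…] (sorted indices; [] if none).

[0] flags=1000 → (cmp)
[1] flags=1000 LS?T → r1=0x53
[2] flags=1000 CS?F → skip
[3] flags=0011 → (cmp)
[4] flags=0011 NE?T → r2=0x71
[5] flags=0011 NE?T → r0=0x3d

EXEC = [1,4,5]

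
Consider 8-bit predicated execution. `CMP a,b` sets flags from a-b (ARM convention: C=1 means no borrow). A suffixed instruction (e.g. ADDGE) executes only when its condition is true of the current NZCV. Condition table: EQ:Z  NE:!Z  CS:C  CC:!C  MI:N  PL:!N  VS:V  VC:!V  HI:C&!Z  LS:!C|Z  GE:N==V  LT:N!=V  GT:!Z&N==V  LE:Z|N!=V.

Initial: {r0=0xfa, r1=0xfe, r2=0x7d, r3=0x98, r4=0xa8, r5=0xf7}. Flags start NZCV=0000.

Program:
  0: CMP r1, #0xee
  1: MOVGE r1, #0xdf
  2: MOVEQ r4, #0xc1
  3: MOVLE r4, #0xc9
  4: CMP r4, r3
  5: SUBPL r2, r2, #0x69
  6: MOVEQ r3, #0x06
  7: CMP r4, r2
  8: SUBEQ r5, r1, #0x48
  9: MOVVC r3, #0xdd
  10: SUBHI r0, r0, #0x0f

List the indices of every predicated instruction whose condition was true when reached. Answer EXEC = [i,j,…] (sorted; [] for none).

EXEC = [1,5,9,10]

[0] flags=0010 → (cmp)
[1] flags=0010 GE?T → r1=0xdf
[2] flags=0010 EQ?F → skip
[3] flags=0010 LE?F → skip
[4] flags=0010 → (cmp)
[5] flags=0010 PL?T → r2=0x14
[6] flags=0010 EQ?F → skip
[7] flags=1010 → (cmp)
[8] flags=1010 EQ?F → skip
[9] flags=1010 VC?T → r3=0xdd
[10] flags=1010 HI?T → r0=0xeb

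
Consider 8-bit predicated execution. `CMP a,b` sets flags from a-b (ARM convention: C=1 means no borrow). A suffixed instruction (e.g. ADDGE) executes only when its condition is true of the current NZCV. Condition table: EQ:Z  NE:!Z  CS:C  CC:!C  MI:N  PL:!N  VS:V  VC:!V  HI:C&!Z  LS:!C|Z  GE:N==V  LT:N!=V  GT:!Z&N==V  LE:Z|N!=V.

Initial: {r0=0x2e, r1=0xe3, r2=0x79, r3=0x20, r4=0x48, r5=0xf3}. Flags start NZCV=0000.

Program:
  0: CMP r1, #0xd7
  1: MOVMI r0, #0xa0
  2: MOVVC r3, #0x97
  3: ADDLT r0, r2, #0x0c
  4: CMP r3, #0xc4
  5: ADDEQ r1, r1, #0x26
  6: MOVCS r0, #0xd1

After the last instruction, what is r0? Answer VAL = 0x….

0: ✓ CMP  NZCV=0010
1: · MOVMI
2: ✓ MOVVC  r3←0x97
3: · ADDLT
4: ✓ CMP  NZCV=1000
5: · ADDEQ
6: · MOVCS

VAL = 0x2e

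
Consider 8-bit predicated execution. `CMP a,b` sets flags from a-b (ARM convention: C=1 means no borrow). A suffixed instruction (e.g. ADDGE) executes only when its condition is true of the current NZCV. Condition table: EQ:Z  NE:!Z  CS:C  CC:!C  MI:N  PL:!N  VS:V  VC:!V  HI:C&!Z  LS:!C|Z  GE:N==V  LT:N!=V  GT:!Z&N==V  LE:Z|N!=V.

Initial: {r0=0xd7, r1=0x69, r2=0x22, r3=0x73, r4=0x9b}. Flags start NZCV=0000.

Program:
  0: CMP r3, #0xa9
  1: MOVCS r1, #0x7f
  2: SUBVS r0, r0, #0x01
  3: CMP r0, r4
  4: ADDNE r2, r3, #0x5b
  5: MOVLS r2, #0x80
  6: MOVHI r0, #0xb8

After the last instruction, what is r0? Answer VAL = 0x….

VAL = 0xb8

[0] flags=1001 → (cmp)
[1] flags=1001 CS?F → skip
[2] flags=1001 VS?T → r0=0xd6
[3] flags=0010 → (cmp)
[4] flags=0010 NE?T → r2=0xce
[5] flags=0010 LS?F → skip
[6] flags=0010 HI?T → r0=0xb8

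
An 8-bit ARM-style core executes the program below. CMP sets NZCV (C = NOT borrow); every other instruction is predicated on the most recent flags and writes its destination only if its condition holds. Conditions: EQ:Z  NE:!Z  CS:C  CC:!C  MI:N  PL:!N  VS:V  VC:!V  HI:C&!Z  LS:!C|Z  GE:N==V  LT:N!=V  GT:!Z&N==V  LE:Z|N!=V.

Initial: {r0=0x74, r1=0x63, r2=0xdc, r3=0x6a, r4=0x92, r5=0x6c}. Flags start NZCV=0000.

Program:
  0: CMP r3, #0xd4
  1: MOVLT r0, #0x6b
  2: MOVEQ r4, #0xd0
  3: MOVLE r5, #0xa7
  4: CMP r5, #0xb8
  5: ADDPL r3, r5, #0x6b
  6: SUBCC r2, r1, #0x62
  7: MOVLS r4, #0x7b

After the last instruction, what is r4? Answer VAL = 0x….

0: ✓ CMP  NZCV=1001
1: · MOVLT
2: · MOVEQ
3: · MOVLE
4: ✓ CMP  NZCV=1001
5: · ADDPL
6: ✓ SUBCC  r2←0x01
7: ✓ MOVLS  r4←0x7b

VAL = 0x7b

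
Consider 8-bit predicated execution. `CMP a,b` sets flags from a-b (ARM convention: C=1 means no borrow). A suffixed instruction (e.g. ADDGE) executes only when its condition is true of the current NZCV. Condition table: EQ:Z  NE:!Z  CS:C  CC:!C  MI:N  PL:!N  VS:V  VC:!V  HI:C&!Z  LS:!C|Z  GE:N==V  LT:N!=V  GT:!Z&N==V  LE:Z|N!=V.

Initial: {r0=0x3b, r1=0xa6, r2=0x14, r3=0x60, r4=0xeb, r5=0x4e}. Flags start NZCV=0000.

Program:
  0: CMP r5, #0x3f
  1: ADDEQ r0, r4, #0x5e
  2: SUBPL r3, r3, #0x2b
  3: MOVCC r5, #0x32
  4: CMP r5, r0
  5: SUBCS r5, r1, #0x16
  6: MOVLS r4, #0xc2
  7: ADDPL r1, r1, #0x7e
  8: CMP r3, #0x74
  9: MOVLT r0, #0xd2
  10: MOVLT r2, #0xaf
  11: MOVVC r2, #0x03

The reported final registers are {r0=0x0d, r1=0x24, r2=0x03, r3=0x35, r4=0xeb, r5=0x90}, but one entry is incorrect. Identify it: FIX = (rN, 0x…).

[0] flags=0010 → (cmp)
[1] flags=0010 EQ?F → skip
[2] flags=0010 PL?T → r3=0x35
[3] flags=0010 CC?F → skip
[4] flags=0010 → (cmp)
[5] flags=0010 CS?T → r5=0x90
[6] flags=0010 LS?F → skip
[7] flags=0010 PL?T → r1=0x24
[8] flags=1000 → (cmp)
[9] flags=1000 LT?T → r0=0xd2
[10] flags=1000 LT?T → r2=0xaf
[11] flags=1000 VC?T → r2=0x03

FIX = (r0, 0xd2)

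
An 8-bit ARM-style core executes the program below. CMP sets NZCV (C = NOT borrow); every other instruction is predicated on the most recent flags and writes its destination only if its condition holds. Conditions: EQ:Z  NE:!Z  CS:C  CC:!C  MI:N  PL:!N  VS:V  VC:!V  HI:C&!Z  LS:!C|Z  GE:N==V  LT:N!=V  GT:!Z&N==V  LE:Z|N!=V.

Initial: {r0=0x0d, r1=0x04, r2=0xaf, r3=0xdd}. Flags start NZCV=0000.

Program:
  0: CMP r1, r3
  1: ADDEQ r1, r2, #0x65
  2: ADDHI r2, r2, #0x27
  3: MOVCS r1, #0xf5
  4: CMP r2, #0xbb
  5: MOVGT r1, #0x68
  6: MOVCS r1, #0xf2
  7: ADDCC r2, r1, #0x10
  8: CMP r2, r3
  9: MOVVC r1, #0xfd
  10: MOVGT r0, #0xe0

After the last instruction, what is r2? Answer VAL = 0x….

0: ✓ CMP  NZCV=0000
1: · ADDEQ
2: · ADDHI
3: · MOVCS
4: ✓ CMP  NZCV=1000
5: · MOVGT
6: · MOVCS
7: ✓ ADDCC  r2←0x14
8: ✓ CMP  NZCV=0000
9: ✓ MOVVC  r1←0xfd
10: ✓ MOVGT  r0←0xe0

VAL = 0x14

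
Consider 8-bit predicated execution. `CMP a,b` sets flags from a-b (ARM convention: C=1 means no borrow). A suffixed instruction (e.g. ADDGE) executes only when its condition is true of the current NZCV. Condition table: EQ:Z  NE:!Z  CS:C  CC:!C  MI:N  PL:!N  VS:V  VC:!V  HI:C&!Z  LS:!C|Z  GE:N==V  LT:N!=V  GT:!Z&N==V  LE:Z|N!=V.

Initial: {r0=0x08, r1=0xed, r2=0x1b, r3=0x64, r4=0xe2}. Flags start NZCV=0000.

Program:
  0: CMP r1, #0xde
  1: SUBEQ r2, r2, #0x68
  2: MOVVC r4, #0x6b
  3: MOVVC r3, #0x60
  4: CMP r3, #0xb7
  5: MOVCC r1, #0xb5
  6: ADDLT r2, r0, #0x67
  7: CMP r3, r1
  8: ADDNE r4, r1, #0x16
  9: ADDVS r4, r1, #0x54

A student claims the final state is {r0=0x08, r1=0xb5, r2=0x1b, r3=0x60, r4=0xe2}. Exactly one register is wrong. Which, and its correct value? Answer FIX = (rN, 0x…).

[0] flags=0010 → (cmp)
[1] flags=0010 EQ?F → skip
[2] flags=0010 VC?T → r4=0x6b
[3] flags=0010 VC?T → r3=0x60
[4] flags=1001 → (cmp)
[5] flags=1001 CC?T → r1=0xb5
[6] flags=1001 LT?F → skip
[7] flags=1001 → (cmp)
[8] flags=1001 NE?T → r4=0xcb
[9] flags=1001 VS?T → r4=0x09

FIX = (r4, 0x09)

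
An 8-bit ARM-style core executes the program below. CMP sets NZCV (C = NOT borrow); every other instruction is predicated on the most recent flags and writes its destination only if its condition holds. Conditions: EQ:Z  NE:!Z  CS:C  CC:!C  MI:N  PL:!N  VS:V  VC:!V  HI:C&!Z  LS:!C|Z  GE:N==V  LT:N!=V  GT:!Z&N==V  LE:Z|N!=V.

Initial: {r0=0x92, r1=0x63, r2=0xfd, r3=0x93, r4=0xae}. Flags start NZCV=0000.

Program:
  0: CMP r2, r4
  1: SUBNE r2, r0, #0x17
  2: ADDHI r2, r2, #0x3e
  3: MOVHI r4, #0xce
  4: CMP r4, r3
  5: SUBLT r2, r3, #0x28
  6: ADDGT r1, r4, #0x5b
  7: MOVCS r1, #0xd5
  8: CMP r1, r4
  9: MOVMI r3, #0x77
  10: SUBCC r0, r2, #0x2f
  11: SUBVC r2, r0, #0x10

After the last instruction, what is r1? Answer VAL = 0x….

0: ✓ CMP  NZCV=0010
1: ✓ SUBNE  r2←0x7b
2: ✓ ADDHI  r2←0xb9
3: ✓ MOVHI  r4←0xce
4: ✓ CMP  NZCV=0010
5: · SUBLT
6: ✓ ADDGT  r1←0x29
7: ✓ MOVCS  r1←0xd5
8: ✓ CMP  NZCV=0010
9: · MOVMI
10: · SUBCC
11: ✓ SUBVC  r2←0x82

VAL = 0xd5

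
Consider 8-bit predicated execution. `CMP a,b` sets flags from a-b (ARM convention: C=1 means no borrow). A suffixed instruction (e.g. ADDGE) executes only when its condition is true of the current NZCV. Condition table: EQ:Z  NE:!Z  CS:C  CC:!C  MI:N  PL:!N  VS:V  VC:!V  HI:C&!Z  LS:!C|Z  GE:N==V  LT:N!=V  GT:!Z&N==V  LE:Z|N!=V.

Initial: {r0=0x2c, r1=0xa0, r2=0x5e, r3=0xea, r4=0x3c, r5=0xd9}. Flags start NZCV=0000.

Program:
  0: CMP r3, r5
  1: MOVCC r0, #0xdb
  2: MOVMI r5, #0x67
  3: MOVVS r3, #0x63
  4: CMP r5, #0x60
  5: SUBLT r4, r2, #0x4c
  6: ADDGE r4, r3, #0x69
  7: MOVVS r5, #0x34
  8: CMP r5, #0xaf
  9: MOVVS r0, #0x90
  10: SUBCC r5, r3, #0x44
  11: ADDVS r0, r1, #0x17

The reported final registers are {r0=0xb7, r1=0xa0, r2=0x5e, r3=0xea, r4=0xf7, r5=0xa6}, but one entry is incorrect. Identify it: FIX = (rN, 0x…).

FIX = (r4, 0x12)

0: ✓ CMP  NZCV=0010
1: · MOVCC
2: · MOVMI
3: · MOVVS
4: ✓ CMP  NZCV=0011
5: ✓ SUBLT  r4←0x12
6: · ADDGE
7: ✓ MOVVS  r5←0x34
8: ✓ CMP  NZCV=1001
9: ✓ MOVVS  r0←0x90
10: ✓ SUBCC  r5←0xa6
11: ✓ ADDVS  r0←0xb7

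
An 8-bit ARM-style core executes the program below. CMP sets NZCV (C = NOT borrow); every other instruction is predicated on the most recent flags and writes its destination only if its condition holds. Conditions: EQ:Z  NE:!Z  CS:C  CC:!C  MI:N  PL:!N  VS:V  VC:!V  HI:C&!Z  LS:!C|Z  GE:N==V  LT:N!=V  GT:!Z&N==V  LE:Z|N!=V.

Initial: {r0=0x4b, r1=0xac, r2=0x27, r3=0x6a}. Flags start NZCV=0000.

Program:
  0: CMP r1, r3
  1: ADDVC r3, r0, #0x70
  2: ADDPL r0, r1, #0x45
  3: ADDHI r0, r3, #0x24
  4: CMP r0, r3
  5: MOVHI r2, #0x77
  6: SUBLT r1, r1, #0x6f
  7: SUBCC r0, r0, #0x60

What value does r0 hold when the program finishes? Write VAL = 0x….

VAL = 0x8e

[0] flags=0011 → (cmp)
[1] flags=0011 VC?F → skip
[2] flags=0011 PL?T → r0=0xf1
[3] flags=0011 HI?T → r0=0x8e
[4] flags=0011 → (cmp)
[5] flags=0011 HI?T → r2=0x77
[6] flags=0011 LT?T → r1=0x3d
[7] flags=0011 CC?F → skip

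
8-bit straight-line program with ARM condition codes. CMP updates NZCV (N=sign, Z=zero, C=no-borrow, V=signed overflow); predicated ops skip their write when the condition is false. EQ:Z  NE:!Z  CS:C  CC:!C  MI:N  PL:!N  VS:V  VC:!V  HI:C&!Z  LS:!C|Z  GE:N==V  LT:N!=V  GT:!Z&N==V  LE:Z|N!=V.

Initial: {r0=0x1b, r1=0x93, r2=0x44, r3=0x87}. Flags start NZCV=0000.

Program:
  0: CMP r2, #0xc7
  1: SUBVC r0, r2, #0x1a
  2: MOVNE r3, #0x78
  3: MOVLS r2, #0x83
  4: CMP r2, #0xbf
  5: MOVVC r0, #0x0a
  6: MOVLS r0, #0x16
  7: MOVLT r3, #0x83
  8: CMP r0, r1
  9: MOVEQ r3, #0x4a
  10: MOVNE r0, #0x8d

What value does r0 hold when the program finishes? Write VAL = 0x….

0: ✓ CMP  NZCV=0000
1: ✓ SUBVC  r0←0x2a
2: ✓ MOVNE  r3←0x78
3: ✓ MOVLS  r2←0x83
4: ✓ CMP  NZCV=1000
5: ✓ MOVVC  r0←0x0a
6: ✓ MOVLS  r0←0x16
7: ✓ MOVLT  r3←0x83
8: ✓ CMP  NZCV=1001
9: · MOVEQ
10: ✓ MOVNE  r0←0x8d

VAL = 0x8d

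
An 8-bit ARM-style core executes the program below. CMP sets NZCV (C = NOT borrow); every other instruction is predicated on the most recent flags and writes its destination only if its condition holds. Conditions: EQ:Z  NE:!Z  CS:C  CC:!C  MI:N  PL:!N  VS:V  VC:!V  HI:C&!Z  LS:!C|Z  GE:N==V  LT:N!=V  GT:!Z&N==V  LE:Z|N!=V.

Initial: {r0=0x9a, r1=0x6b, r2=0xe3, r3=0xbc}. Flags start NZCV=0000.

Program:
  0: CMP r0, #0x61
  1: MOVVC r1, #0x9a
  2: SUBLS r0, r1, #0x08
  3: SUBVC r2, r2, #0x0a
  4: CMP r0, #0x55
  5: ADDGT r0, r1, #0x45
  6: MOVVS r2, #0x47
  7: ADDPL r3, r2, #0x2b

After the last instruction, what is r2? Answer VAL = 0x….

0: ✓ CMP  NZCV=0011
1: · MOVVC
2: · SUBLS
3: · SUBVC
4: ✓ CMP  NZCV=0011
5: · ADDGT
6: ✓ MOVVS  r2←0x47
7: ✓ ADDPL  r3←0x72

VAL = 0x47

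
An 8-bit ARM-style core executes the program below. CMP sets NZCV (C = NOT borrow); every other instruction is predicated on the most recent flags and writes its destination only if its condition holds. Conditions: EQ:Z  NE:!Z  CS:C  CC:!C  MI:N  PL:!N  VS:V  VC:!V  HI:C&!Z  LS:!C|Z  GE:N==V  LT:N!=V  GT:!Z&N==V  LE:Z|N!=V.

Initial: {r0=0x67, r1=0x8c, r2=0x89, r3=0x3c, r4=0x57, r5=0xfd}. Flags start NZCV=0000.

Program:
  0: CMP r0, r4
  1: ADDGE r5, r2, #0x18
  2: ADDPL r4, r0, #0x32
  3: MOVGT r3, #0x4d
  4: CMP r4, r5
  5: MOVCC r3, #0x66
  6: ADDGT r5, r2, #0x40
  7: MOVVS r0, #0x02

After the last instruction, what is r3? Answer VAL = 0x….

VAL = 0x66

[0] flags=0010 → (cmp)
[1] flags=0010 GE?T → r5=0xa1
[2] flags=0010 PL?T → r4=0x99
[3] flags=0010 GT?T → r3=0x4d
[4] flags=1000 → (cmp)
[5] flags=1000 CC?T → r3=0x66
[6] flags=1000 GT?F → skip
[7] flags=1000 VS?F → skip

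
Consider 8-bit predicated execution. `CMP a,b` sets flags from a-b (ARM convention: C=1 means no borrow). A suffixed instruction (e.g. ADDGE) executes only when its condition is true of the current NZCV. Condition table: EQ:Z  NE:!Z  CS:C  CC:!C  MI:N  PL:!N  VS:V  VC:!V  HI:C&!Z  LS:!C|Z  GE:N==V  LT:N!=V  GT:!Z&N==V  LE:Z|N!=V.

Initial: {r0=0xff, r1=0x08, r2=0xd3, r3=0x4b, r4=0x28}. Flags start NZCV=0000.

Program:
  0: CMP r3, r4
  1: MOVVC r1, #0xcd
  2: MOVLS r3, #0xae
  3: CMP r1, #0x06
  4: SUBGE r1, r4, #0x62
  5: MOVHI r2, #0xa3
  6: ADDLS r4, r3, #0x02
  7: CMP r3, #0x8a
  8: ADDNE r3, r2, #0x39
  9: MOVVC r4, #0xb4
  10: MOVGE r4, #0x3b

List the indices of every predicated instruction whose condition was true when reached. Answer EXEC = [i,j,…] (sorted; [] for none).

EXEC = [1,5,8,10]

[0] flags=0010 → (cmp)
[1] flags=0010 VC?T → r1=0xcd
[2] flags=0010 LS?F → skip
[3] flags=1010 → (cmp)
[4] flags=1010 GE?F → skip
[5] flags=1010 HI?T → r2=0xa3
[6] flags=1010 LS?F → skip
[7] flags=1001 → (cmp)
[8] flags=1001 NE?T → r3=0xdc
[9] flags=1001 VC?F → skip
[10] flags=1001 GE?T → r4=0x3b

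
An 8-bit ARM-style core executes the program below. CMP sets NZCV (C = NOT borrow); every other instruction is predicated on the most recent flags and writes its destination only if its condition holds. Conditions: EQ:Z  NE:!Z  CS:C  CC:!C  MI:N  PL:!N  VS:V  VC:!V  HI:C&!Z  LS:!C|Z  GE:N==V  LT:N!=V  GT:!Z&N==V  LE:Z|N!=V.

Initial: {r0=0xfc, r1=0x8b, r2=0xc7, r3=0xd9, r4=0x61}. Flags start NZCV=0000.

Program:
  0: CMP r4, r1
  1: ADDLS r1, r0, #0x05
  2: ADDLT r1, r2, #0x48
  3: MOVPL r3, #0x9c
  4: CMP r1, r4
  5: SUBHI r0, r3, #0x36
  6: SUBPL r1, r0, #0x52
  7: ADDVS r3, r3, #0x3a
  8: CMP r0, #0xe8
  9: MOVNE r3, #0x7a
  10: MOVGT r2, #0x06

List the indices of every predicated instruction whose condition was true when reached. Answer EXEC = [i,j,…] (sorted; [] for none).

0: ✓ CMP  NZCV=1001
1: ✓ ADDLS  r1←0x01
2: · ADDLT
3: · MOVPL
4: ✓ CMP  NZCV=1000
5: · SUBHI
6: · SUBPL
7: · ADDVS
8: ✓ CMP  NZCV=0010
9: ✓ MOVNE  r3←0x7a
10: ✓ MOVGT  r2←0x06

EXEC = [1,9,10]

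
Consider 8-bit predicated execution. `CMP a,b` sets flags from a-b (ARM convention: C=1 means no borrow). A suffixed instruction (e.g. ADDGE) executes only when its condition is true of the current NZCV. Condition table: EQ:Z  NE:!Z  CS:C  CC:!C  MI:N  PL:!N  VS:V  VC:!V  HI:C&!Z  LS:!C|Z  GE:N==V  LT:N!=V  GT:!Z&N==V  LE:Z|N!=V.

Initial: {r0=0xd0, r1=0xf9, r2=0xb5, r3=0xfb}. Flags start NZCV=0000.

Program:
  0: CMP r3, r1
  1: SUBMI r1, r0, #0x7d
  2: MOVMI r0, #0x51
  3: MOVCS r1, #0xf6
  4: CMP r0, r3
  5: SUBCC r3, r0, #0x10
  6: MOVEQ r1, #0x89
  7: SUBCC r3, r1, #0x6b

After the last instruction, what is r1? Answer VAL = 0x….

VAL = 0xf6

[0] flags=0010 → (cmp)
[1] flags=0010 MI?F → skip
[2] flags=0010 MI?F → skip
[3] flags=0010 CS?T → r1=0xf6
[4] flags=1000 → (cmp)
[5] flags=1000 CC?T → r3=0xc0
[6] flags=1000 EQ?F → skip
[7] flags=1000 CC?T → r3=0x8b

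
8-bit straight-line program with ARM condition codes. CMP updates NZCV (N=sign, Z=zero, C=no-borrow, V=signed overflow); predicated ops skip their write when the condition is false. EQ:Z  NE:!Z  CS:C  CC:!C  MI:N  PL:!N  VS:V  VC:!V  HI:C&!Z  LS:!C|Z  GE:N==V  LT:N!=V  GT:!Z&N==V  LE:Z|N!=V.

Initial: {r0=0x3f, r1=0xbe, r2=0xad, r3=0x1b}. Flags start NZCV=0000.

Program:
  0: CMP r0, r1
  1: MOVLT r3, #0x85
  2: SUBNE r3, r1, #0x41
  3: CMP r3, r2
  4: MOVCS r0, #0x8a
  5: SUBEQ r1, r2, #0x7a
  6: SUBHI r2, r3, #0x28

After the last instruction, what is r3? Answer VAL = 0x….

[0] flags=1001 → (cmp)
[1] flags=1001 LT?F → skip
[2] flags=1001 NE?T → r3=0x7d
[3] flags=1001 → (cmp)
[4] flags=1001 CS?F → skip
[5] flags=1001 EQ?F → skip
[6] flags=1001 HI?F → skip

VAL = 0x7d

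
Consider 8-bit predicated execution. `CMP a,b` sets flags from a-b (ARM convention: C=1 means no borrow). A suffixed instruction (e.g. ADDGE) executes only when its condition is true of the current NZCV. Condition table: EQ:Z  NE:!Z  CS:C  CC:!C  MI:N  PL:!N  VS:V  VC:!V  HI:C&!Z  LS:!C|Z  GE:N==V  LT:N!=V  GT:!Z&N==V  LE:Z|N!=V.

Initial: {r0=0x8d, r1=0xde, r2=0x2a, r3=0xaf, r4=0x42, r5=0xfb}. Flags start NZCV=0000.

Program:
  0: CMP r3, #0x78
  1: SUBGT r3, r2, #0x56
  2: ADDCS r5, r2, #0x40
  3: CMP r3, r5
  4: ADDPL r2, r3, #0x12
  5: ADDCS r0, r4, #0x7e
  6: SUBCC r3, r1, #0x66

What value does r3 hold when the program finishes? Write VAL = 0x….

VAL = 0xaf

[0] flags=0011 → (cmp)
[1] flags=0011 GT?F → skip
[2] flags=0011 CS?T → r5=0x6a
[3] flags=0011 → (cmp)
[4] flags=0011 PL?T → r2=0xc1
[5] flags=0011 CS?T → r0=0xc0
[6] flags=0011 CC?F → skip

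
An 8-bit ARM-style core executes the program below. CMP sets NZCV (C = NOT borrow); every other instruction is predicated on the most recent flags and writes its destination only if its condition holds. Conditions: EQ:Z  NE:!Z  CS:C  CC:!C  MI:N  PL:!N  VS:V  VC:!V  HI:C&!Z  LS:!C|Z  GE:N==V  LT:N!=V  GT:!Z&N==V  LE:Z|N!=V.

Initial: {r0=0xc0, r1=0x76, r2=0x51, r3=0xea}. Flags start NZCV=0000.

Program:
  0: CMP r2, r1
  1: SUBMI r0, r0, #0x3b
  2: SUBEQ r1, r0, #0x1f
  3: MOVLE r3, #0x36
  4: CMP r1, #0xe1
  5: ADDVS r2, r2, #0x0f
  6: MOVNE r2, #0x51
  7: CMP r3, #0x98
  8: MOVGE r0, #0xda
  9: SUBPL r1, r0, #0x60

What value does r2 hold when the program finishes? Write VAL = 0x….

[0] flags=1000 → (cmp)
[1] flags=1000 MI?T → r0=0x85
[2] flags=1000 EQ?F → skip
[3] flags=1000 LE?T → r3=0x36
[4] flags=1001 → (cmp)
[5] flags=1001 VS?T → r2=0x60
[6] flags=1001 NE?T → r2=0x51
[7] flags=1001 → (cmp)
[8] flags=1001 GE?T → r0=0xda
[9] flags=1001 PL?F → skip

VAL = 0x51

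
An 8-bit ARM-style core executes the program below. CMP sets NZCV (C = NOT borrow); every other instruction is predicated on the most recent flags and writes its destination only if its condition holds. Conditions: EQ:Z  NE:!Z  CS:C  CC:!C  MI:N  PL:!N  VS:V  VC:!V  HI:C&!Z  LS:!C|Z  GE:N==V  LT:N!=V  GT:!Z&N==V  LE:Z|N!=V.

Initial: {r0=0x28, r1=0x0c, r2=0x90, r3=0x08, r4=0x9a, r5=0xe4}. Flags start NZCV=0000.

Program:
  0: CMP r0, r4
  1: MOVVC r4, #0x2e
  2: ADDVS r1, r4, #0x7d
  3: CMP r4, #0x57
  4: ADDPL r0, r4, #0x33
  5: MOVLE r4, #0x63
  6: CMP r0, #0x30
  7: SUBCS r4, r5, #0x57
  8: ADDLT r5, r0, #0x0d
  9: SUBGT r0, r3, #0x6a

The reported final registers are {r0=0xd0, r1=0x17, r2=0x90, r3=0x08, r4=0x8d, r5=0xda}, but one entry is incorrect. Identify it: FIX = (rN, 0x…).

[0] flags=1001 → (cmp)
[1] flags=1001 VC?F → skip
[2] flags=1001 VS?T → r1=0x17
[3] flags=0011 → (cmp)
[4] flags=0011 PL?T → r0=0xcd
[5] flags=0011 LE?T → r4=0x63
[6] flags=1010 → (cmp)
[7] flags=1010 CS?T → r4=0x8d
[8] flags=1010 LT?T → r5=0xda
[9] flags=1010 GT?F → skip

FIX = (r0, 0xcd)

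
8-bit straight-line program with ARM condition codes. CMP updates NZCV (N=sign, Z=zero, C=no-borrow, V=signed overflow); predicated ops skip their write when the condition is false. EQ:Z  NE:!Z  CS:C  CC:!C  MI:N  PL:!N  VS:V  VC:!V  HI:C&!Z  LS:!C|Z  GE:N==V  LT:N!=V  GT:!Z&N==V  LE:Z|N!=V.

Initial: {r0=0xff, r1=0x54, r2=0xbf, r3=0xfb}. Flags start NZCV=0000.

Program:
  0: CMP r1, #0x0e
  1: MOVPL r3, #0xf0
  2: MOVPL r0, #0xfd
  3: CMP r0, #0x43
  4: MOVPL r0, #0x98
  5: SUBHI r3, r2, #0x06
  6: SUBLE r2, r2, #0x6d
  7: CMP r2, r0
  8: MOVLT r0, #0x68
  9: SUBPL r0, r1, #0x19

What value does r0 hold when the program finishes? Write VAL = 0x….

[0] flags=0010 → (cmp)
[1] flags=0010 PL?T → r3=0xf0
[2] flags=0010 PL?T → r0=0xfd
[3] flags=1010 → (cmp)
[4] flags=1010 PL?F → skip
[5] flags=1010 HI?T → r3=0xb9
[6] flags=1010 LE?T → r2=0x52
[7] flags=0000 → (cmp)
[8] flags=0000 LT?F → skip
[9] flags=0000 PL?T → r0=0x3b

VAL = 0x3b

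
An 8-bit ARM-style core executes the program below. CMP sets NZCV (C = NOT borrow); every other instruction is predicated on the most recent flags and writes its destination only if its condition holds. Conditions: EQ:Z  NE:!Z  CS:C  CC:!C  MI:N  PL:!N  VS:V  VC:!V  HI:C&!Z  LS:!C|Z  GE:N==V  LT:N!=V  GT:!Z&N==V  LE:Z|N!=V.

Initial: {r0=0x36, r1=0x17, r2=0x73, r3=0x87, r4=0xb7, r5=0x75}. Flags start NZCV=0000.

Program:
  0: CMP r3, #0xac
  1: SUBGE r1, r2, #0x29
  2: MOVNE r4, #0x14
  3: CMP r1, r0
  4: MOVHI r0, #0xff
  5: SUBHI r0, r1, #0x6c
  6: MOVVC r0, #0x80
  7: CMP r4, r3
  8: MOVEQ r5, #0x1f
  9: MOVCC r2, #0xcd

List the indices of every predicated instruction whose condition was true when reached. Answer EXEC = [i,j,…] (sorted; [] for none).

0: ✓ CMP  NZCV=1000
1: · SUBGE
2: ✓ MOVNE  r4←0x14
3: ✓ CMP  NZCV=1000
4: · MOVHI
5: · SUBHI
6: ✓ MOVVC  r0←0x80
7: ✓ CMP  NZCV=1001
8: · MOVEQ
9: ✓ MOVCC  r2←0xcd

EXEC = [2,6,9]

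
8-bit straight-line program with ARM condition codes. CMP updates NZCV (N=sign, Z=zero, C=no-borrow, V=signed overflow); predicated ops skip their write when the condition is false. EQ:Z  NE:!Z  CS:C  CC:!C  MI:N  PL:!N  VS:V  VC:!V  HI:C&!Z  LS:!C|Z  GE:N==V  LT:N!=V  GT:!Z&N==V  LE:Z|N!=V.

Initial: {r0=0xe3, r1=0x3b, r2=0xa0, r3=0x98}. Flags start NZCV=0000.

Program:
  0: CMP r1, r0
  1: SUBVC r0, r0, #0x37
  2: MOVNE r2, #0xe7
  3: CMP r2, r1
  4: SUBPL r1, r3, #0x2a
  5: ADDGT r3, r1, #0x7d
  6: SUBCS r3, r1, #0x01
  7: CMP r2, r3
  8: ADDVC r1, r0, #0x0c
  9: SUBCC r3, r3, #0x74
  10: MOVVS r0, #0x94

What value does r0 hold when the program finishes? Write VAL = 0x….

VAL = 0xac

[0] flags=0000 → (cmp)
[1] flags=0000 VC?T → r0=0xac
[2] flags=0000 NE?T → r2=0xe7
[3] flags=1010 → (cmp)
[4] flags=1010 PL?F → skip
[5] flags=1010 GT?F → skip
[6] flags=1010 CS?T → r3=0x3a
[7] flags=1010 → (cmp)
[8] flags=1010 VC?T → r1=0xb8
[9] flags=1010 CC?F → skip
[10] flags=1010 VS?F → skip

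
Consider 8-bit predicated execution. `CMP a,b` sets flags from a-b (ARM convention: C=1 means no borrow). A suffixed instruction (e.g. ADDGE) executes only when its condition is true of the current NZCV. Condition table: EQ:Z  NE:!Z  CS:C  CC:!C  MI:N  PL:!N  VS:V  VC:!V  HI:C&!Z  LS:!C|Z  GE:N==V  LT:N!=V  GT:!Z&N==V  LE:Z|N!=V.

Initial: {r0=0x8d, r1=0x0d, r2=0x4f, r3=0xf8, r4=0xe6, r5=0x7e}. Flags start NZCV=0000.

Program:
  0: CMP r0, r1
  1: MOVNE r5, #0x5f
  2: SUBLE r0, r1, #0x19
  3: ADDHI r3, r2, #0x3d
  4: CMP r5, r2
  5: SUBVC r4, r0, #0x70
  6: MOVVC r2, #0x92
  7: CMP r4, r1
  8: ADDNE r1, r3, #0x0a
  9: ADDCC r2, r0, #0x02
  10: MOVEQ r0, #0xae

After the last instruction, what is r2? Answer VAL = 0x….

VAL = 0x92

0: ✓ CMP  NZCV=1010
1: ✓ MOVNE  r5←0x5f
2: ✓ SUBLE  r0←0xf4
3: ✓ ADDHI  r3←0x8c
4: ✓ CMP  NZCV=0010
5: ✓ SUBVC  r4←0x84
6: ✓ MOVVC  r2←0x92
7: ✓ CMP  NZCV=0011
8: ✓ ADDNE  r1←0x96
9: · ADDCC
10: · MOVEQ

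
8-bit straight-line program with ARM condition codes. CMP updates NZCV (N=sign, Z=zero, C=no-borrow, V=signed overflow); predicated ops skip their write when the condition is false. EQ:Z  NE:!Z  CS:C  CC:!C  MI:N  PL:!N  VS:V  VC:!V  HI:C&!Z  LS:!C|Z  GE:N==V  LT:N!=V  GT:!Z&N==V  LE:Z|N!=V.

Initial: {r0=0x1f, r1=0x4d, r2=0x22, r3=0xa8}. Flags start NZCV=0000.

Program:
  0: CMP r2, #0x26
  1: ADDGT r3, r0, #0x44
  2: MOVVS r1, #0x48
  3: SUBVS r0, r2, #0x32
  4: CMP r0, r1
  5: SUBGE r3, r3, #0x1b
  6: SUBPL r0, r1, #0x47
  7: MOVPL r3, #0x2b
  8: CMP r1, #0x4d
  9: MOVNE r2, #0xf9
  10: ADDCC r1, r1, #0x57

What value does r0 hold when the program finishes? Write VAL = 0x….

[0] flags=1000 → (cmp)
[1] flags=1000 GT?F → skip
[2] flags=1000 VS?F → skip
[3] flags=1000 VS?F → skip
[4] flags=1000 → (cmp)
[5] flags=1000 GE?F → skip
[6] flags=1000 PL?F → skip
[7] flags=1000 PL?F → skip
[8] flags=0110 → (cmp)
[9] flags=0110 NE?F → skip
[10] flags=0110 CC?F → skip

VAL = 0x1f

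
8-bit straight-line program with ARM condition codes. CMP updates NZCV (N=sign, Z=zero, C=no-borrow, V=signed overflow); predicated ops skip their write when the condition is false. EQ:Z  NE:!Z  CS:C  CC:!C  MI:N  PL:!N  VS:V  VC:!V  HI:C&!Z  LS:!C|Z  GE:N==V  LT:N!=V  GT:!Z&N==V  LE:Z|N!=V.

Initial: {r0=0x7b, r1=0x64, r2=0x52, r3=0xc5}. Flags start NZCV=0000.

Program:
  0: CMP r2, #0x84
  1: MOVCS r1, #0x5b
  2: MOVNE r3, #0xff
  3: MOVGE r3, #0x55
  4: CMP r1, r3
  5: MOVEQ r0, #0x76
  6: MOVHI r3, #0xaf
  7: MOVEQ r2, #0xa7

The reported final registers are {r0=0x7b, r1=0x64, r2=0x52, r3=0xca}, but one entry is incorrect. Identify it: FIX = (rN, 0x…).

0: ✓ CMP  NZCV=1001
1: · MOVCS
2: ✓ MOVNE  r3←0xff
3: ✓ MOVGE  r3←0x55
4: ✓ CMP  NZCV=0010
5: · MOVEQ
6: ✓ MOVHI  r3←0xaf
7: · MOVEQ

FIX = (r3, 0xaf)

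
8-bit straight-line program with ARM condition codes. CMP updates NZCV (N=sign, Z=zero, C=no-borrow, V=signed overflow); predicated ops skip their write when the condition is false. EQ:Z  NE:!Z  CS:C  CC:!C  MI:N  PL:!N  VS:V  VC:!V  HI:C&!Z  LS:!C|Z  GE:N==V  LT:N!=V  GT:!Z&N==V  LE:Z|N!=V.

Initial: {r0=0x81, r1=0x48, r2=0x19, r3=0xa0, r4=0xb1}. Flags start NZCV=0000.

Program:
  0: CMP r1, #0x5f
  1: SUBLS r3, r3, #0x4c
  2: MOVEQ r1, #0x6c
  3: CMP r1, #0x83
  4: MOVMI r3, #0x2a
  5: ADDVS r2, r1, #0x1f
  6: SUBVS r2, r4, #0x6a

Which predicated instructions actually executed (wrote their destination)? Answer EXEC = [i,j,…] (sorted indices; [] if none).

[0] flags=1000 → (cmp)
[1] flags=1000 LS?T → r3=0x54
[2] flags=1000 EQ?F → skip
[3] flags=1001 → (cmp)
[4] flags=1001 MI?T → r3=0x2a
[5] flags=1001 VS?T → r2=0x67
[6] flags=1001 VS?T → r2=0x47

EXEC = [1,4,5,6]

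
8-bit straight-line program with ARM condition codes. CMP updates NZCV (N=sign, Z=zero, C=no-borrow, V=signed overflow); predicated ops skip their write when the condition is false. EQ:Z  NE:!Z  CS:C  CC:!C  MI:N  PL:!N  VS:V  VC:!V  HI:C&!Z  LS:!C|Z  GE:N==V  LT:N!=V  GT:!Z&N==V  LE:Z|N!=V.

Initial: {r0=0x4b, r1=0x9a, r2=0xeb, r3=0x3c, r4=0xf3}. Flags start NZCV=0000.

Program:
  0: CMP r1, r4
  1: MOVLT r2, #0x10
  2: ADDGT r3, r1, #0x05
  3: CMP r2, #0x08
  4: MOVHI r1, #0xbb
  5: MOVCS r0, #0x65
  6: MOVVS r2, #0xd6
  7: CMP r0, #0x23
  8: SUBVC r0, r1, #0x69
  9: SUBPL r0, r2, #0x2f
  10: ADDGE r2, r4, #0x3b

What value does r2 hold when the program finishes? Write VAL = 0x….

[0] flags=1000 → (cmp)
[1] flags=1000 LT?T → r2=0x10
[2] flags=1000 GT?F → skip
[3] flags=0010 → (cmp)
[4] flags=0010 HI?T → r1=0xbb
[5] flags=0010 CS?T → r0=0x65
[6] flags=0010 VS?F → skip
[7] flags=0010 → (cmp)
[8] flags=0010 VC?T → r0=0x52
[9] flags=0010 PL?T → r0=0xe1
[10] flags=0010 GE?T → r2=0x2e

VAL = 0x2e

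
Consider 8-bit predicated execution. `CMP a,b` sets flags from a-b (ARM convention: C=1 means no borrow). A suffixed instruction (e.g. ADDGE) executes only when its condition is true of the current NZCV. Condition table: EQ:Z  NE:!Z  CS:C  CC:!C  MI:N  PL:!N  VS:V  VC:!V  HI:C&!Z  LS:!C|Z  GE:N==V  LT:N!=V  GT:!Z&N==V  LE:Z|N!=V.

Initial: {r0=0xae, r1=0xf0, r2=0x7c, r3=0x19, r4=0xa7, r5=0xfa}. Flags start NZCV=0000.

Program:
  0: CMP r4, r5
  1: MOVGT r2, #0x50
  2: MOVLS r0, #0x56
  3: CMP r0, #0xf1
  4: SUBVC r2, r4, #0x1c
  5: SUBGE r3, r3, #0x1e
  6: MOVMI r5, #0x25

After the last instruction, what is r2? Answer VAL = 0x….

VAL = 0x8b

[0] flags=1000 → (cmp)
[1] flags=1000 GT?F → skip
[2] flags=1000 LS?T → r0=0x56
[3] flags=0000 → (cmp)
[4] flags=0000 VC?T → r2=0x8b
[5] flags=0000 GE?T → r3=0xfb
[6] flags=0000 MI?F → skip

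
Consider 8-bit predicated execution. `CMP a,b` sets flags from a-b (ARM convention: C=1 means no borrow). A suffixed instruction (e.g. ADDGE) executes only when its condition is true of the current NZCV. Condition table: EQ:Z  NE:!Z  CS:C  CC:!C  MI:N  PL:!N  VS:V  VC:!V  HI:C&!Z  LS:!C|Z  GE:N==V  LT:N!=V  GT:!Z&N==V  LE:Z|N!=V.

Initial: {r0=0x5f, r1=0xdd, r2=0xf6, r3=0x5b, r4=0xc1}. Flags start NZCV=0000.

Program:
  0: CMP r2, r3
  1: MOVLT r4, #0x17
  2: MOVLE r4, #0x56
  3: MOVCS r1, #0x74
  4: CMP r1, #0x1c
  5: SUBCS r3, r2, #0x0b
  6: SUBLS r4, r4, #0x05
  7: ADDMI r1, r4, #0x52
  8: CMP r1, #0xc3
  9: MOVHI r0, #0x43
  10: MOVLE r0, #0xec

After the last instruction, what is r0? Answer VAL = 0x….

0: ✓ CMP  NZCV=1010
1: ✓ MOVLT  r4←0x17
2: ✓ MOVLE  r4←0x56
3: ✓ MOVCS  r1←0x74
4: ✓ CMP  NZCV=0010
5: ✓ SUBCS  r3←0xeb
6: · SUBLS
7: · ADDMI
8: ✓ CMP  NZCV=1001
9: · MOVHI
10: · MOVLE

VAL = 0x5f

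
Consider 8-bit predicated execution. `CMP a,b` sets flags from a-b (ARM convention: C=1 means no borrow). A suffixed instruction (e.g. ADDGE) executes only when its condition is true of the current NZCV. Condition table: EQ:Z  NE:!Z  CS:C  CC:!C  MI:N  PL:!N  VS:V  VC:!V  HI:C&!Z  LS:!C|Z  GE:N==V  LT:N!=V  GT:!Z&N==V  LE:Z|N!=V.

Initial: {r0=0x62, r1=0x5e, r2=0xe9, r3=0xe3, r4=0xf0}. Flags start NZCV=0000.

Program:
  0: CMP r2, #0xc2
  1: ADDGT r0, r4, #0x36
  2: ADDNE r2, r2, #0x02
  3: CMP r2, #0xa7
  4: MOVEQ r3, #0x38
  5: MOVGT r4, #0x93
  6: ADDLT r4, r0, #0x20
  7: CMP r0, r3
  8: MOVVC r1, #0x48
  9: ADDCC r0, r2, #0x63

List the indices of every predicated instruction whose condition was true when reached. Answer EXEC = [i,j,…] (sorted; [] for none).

EXEC = [1,2,5,8,9]

[0] flags=0010 → (cmp)
[1] flags=0010 GT?T → r0=0x26
[2] flags=0010 NE?T → r2=0xeb
[3] flags=0010 → (cmp)
[4] flags=0010 EQ?F → skip
[5] flags=0010 GT?T → r4=0x93
[6] flags=0010 LT?F → skip
[7] flags=0000 → (cmp)
[8] flags=0000 VC?T → r1=0x48
[9] flags=0000 CC?T → r0=0x4e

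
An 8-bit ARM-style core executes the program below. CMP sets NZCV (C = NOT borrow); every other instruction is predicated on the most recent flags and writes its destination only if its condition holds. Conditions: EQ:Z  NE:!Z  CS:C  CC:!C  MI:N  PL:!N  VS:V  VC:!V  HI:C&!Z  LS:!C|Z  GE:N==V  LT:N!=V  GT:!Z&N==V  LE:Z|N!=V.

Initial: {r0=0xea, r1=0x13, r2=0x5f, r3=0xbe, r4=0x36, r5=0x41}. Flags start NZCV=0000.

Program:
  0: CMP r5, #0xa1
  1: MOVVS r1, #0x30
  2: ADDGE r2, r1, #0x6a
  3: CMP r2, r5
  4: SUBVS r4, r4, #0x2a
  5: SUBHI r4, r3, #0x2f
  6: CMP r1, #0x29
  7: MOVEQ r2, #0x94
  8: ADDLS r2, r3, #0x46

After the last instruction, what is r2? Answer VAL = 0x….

VAL = 0x9a

0: ✓ CMP  NZCV=1001
1: ✓ MOVVS  r1←0x30
2: ✓ ADDGE  r2←0x9a
3: ✓ CMP  NZCV=0011
4: ✓ SUBVS  r4←0x0c
5: ✓ SUBHI  r4←0x8f
6: ✓ CMP  NZCV=0010
7: · MOVEQ
8: · ADDLS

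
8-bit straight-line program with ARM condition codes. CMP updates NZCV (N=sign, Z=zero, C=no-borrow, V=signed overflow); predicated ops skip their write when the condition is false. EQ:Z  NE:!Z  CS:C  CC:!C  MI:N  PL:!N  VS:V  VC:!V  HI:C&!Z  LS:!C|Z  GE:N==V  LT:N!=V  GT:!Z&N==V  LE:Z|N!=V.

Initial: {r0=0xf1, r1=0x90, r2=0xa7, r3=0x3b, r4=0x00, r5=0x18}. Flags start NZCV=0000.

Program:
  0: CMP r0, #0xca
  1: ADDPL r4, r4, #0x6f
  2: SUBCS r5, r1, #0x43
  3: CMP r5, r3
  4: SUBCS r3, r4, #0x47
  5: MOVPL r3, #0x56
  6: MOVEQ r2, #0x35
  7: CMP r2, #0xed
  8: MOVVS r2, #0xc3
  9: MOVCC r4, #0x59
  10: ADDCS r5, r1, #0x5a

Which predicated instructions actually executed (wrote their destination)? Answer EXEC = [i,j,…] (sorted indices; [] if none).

EXEC = [1,2,4,5,9]

0: ✓ CMP  NZCV=0010
1: ✓ ADDPL  r4←0x6f
2: ✓ SUBCS  r5←0x4d
3: ✓ CMP  NZCV=0010
4: ✓ SUBCS  r3←0x28
5: ✓ MOVPL  r3←0x56
6: · MOVEQ
7: ✓ CMP  NZCV=1000
8: · MOVVS
9: ✓ MOVCC  r4←0x59
10: · ADDCS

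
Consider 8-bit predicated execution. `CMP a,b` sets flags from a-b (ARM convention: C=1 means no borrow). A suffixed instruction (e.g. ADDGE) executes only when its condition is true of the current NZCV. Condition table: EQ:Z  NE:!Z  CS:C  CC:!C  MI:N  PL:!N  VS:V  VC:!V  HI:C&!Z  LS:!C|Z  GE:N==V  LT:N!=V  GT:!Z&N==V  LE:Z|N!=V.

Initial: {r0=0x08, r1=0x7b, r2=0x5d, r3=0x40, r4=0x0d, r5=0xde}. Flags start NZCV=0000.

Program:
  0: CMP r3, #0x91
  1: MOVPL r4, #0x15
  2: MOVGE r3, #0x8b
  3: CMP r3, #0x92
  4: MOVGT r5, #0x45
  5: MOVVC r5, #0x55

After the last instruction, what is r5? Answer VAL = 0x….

[0] flags=1001 → (cmp)
[1] flags=1001 PL?F → skip
[2] flags=1001 GE?T → r3=0x8b
[3] flags=1000 → (cmp)
[4] flags=1000 GT?F → skip
[5] flags=1000 VC?T → r5=0x55

VAL = 0x55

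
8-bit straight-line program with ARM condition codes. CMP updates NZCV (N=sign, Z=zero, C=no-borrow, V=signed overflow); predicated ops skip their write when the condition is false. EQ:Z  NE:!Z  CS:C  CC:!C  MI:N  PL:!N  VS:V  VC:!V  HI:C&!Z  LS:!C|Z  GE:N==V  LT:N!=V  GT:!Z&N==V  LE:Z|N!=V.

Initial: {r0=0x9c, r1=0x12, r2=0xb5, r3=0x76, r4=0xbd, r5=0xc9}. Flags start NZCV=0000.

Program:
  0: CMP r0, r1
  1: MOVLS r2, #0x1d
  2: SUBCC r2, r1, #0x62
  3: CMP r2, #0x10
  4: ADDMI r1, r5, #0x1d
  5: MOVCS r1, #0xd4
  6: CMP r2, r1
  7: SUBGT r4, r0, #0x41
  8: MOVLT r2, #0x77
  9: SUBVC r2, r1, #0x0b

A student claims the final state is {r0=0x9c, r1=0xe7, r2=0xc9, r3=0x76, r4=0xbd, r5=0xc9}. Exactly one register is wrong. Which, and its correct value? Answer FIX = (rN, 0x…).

FIX = (r1, 0xd4)

0: ✓ CMP  NZCV=1010
1: · MOVLS
2: · SUBCC
3: ✓ CMP  NZCV=1010
4: ✓ ADDMI  r1←0xe6
5: ✓ MOVCS  r1←0xd4
6: ✓ CMP  NZCV=1000
7: · SUBGT
8: ✓ MOVLT  r2←0x77
9: ✓ SUBVC  r2←0xc9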